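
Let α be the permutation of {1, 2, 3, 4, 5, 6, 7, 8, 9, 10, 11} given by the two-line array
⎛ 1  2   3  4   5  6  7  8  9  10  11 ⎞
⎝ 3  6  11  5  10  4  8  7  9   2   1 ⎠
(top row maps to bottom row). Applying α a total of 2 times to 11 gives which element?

3

Tracing 11 → 1 → … returns to 11 after 3 steps, so 11 lies in a 3-cycle (1 3 11).
Advancing 2 steps from 11: 11 → 1 → 3.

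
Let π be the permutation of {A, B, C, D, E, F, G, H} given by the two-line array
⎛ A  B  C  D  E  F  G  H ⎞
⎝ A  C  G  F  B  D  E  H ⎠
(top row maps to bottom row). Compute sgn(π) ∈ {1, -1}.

In disjoint-cycle form the cycle lengths are 4, 2, 1, 1.
A cycle of length ℓ contributes ℓ−1 transpositions, so π is a product of 3 + 1 = 4 transpositions — even.

1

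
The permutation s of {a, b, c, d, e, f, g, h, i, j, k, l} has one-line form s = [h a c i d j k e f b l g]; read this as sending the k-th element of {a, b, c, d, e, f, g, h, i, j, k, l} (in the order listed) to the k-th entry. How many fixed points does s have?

1

The fixed points (elements with s(x) = x) are {c}, so there is 1.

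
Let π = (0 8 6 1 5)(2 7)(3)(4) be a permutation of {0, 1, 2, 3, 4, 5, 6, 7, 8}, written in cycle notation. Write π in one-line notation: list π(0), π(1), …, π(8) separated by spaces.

Reading each image from the cycles: 0↦8, 1↦5, 2↦7, 3↦3, 4↦4, 5↦0, 6↦1, 7↦2, 8↦6.
Listing these in domain order gives 8 5 7 3 4 0 1 2 6.

8 5 7 3 4 0 1 2 6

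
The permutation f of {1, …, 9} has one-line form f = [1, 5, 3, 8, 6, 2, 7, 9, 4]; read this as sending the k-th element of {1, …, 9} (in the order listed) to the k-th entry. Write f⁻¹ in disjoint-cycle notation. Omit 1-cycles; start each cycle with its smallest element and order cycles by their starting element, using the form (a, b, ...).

First write f in disjoint cycles: (2, 5, 6)(4, 8, 9).
The inverse reverses every cycle; in canonical form, f⁻¹ = (2, 6, 5)(4, 9, 8).

(2, 6, 5)(4, 9, 8)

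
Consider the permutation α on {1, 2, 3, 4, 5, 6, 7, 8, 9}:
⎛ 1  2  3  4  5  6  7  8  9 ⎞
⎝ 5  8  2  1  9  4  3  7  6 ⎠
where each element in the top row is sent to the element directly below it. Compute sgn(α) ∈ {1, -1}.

In disjoint-cycle form the cycle lengths are 5, 4.
A cycle is odd iff its length is even; α has 1 even-length cycle, so sgn(α) = (−1)^1 and α is odd.

-1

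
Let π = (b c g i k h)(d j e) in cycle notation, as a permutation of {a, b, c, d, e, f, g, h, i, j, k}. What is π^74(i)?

h

i lies in the 6-cycle (b c g i k h).
On a 6-cycle, π^6 is the identity, so π^74 = π^2 there (74 ≡ 2 mod 6).
Stepping 2 places around the cycle: i → k → h.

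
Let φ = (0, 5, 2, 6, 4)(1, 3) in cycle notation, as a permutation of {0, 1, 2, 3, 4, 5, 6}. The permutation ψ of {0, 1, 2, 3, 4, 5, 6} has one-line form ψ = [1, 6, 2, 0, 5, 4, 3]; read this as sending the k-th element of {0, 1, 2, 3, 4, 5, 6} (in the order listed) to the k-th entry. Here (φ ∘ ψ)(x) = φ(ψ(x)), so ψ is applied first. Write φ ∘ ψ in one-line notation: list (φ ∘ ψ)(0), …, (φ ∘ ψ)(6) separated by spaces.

3 4 6 5 2 0 1

Chase each element through ψ then φ: 0 → 1 → 3; 1 → 6 → 4; 2 → 2 → 6; 3 → 0 → 5; 4 → 5 → 2; 5 → 4 → 0; 6 → 3 → 1.
So φ ∘ ψ in one-line form is 3 4 6 5 2 0 1.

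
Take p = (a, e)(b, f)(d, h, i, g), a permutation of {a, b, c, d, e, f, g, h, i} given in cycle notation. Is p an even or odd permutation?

odd

The cycle lengths are 4, 2, 2, 1.
A cycle is odd iff its length is even; p has 3 even-length cycles, so sgn(p) = (−1)^3 and p is odd.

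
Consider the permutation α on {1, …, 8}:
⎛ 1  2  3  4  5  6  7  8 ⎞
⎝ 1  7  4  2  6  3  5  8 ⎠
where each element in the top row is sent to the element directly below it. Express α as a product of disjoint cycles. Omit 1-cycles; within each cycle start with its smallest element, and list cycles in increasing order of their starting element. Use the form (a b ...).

(2 7 5 6 3 4)

Iterating α from 2 gives 2 → 7 → 5 → 6 → 3 → 4 → 2; that is the 6-cycle (2 7 5 6 3 4).
Continuing from each remaining unvisited element yields (2 7 5 6 3 4).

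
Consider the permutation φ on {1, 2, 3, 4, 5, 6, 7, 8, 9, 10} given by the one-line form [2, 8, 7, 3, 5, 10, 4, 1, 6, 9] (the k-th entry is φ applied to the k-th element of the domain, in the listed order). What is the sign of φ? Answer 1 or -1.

In disjoint-cycle form the cycle lengths are 3, 3, 3, 1.
A cycle is odd iff its length is even; φ has 0 even-length cycles, so sgn(φ) = (−1)^0 and φ is even.

1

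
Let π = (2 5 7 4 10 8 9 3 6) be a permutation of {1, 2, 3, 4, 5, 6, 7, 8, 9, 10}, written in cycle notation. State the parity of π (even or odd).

The cycle lengths are 9, 1.
A cycle of length ℓ contributes ℓ−1 transpositions, so π is a product of 8 transpositions — even.

even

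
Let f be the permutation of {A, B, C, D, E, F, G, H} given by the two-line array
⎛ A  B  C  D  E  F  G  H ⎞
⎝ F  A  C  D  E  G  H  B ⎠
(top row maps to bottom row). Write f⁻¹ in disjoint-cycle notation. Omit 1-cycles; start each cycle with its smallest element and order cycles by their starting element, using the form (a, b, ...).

(A, B, H, G, F)

The cycle decomposition of f is (A, F, G, H, B).
Reversing each cycle (and rotating so the smallest element leads) gives f⁻¹ = (A, B, H, G, F).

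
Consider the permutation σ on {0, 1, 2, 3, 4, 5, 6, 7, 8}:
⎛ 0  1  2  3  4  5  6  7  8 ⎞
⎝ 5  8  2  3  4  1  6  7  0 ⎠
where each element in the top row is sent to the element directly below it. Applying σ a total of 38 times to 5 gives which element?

Tracing 5 → 1 → … returns to 5 after 4 steps, so 5 lies in a 4-cycle (0 5 1 8).
Since the cycle has length 4, σ^38 acts on it the same as σ^2 (38 mod 4 = 2).
Stepping 2 places around the cycle: 5 → 1 → 8.

8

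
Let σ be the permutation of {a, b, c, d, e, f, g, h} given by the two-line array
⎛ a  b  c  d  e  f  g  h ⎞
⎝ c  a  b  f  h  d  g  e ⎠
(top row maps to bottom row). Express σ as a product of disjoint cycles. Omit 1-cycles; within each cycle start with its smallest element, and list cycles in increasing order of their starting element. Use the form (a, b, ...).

(a, c, b)(d, f)(e, h)

From a: a → c → b → a, closing the cycle (a, c, b).
Repeating from the next unused element and collecting all non-trivial cycles gives (a, c, b)(d, f)(e, h).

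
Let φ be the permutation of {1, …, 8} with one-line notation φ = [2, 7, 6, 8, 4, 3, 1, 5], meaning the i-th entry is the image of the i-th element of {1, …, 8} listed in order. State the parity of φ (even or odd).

In disjoint-cycle form the cycle lengths are 3, 3, 2.
A cycle is odd iff its length is even; φ has 1 even-length cycle, so sgn(φ) = (−1)^1 and φ is odd.

odd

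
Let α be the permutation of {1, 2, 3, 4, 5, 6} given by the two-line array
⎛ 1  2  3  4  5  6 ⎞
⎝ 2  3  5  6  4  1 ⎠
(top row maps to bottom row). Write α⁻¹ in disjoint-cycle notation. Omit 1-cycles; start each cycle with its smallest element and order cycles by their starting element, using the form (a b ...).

(1 6 4 5 3 2)

First write α in disjoint cycles: (1 2 3 5 4 6).
The inverse reverses every cycle; in canonical form, α⁻¹ = (1 6 4 5 3 2).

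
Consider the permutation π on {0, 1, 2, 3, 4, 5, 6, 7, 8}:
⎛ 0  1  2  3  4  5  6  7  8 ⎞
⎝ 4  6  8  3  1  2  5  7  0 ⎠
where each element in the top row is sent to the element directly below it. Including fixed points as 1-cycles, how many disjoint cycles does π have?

3

The cycle decomposition is (0 4 1 6 5 2 8)(3)(7), which has 3 cycles (counting 1-cycles).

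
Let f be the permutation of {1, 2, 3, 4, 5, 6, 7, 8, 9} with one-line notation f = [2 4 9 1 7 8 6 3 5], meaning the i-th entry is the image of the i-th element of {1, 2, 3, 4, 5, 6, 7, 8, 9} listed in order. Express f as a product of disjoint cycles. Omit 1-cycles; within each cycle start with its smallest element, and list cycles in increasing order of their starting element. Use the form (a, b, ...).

(1, 2, 4)(3, 9, 5, 7, 6, 8)

Iterating f from 1 gives 1 → 2 → 4 → 1; that is the 3-cycle (1, 2, 4).
Continuing from each remaining unvisited element yields (1, 2, 4)(3, 9, 5, 7, 6, 8).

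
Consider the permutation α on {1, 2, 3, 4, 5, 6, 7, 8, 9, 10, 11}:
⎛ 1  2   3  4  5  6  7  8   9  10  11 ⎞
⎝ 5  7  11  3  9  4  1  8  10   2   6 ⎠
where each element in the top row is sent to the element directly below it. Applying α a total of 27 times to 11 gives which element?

3

Tracing 11 → 6 → … returns to 11 after 4 steps, so 11 lies in a 4-cycle (3 11 6 4).
Since the cycle has length 4, α^27 acts on it the same as α^3 (27 mod 4 = 3).
Stepping 3 places around the cycle: 11 → 6 → 4 → 3.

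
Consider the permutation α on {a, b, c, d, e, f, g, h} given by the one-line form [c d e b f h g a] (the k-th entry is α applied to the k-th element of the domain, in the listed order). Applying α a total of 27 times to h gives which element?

Tracing h → a → … returns to h after 5 steps, so h lies in a 5-cycle (a c e f h).
On a 5-cycle, α^5 is the identity, so α^27 = α^2 there (27 ≡ 2 mod 5).
Advancing 2 steps from h: h → a → c.

c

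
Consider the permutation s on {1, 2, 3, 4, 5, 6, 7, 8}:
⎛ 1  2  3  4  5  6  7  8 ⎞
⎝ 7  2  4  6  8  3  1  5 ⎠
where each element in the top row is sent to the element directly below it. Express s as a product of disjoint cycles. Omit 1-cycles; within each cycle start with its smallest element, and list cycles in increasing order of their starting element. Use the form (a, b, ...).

(1, 7)(3, 4, 6)(5, 8)

Iterating s from 1 gives 1 → 7 → 1; that is the 2-cycle (1, 7).
Continuing from each remaining unvisited element yields (1, 7)(3, 4, 6)(5, 8).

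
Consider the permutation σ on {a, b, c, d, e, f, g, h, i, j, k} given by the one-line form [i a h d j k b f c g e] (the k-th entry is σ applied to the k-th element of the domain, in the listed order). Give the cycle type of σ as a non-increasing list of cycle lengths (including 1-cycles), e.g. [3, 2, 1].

[10, 1]

The disjoint cycles are (a, i, c, h, f, k, e, j, g, b)(d), with lengths 10, 1 in non-increasing order.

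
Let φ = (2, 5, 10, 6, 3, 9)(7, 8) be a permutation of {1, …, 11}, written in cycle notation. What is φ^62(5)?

6

5 lies in the 6-cycle (2, 5, 10, 6, 3, 9).
Powers repeat with period 6 on this cycle, and 62 mod 6 = 2, so φ^62(5) = φ^2(5).
Advancing 2 steps from 5: 5 → 10 → 6.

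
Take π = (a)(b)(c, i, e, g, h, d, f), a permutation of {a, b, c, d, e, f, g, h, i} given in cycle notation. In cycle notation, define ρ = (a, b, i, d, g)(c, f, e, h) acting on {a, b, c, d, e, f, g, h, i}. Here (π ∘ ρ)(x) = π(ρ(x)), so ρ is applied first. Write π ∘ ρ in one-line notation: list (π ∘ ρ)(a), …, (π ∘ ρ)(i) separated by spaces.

b e c h d g a i f

(π ∘ ρ)(x) = π(ρ(x)). Computing each image: π(ρ(a)) = π(b) = b, π(ρ(b)) = π(i) = e, π(ρ(c)) = π(f) = c, π(ρ(d)) = π(g) = h, π(ρ(e)) = π(h) = d, π(ρ(f)) = π(e) = g, π(ρ(g)) = π(a) = a, π(ρ(h)) = π(c) = i, π(ρ(i)) = π(d) = f.
Hence π ∘ ρ = [b e c h d g a i f].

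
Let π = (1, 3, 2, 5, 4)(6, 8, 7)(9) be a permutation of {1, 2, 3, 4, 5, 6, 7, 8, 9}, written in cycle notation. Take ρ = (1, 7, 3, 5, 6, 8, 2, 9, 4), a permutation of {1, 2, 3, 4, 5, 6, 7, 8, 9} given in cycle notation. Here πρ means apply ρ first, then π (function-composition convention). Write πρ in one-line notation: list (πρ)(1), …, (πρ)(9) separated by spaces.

6 9 4 3 8 7 2 5 1

Chase each element through ρ then π: 1 → 7 → 6; 2 → 9 → 9; 3 → 5 → 4; 4 → 1 → 3; 5 → 6 → 8; 6 → 8 → 7; 7 → 3 → 2; 8 → 2 → 5; 9 → 4 → 1.
So πρ in one-line form is 6 9 4 3 8 7 2 5 1.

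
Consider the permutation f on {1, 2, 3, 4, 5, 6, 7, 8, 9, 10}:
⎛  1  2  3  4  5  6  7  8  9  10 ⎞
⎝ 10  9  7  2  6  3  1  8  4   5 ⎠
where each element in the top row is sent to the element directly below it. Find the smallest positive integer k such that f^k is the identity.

Decomposing into disjoint cycles gives cycle lengths 6, 3, 1.
The order of f is the least common multiple of its cycle lengths: lcm(6, 3) = 6.

6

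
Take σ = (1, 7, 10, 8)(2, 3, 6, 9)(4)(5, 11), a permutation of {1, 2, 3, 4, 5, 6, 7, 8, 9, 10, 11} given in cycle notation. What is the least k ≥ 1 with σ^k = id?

4

The disjoint cycles have lengths 4, 4, 2, 1.
The order of σ is the least common multiple of its cycle lengths: lcm(4, 4, 2) = 4.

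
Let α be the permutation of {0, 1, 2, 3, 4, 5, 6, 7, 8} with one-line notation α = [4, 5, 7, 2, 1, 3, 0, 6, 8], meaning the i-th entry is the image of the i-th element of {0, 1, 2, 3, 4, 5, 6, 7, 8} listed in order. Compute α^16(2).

2

Tracing 2 → 7 → … returns to 2 after 8 steps, so 2 lies in an 8-cycle (0, 4, 1, 5, 3, 2, 7, 6).
On an 8-cycle, α^8 is the identity, so α^16 = α^0 there (16 ≡ 0 mod 8).
So α^16(2) = 2.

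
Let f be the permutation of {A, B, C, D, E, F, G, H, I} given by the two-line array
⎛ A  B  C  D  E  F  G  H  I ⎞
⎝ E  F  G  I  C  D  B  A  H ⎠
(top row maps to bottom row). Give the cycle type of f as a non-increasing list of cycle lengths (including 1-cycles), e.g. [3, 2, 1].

[9]

The disjoint cycles are (A, E, C, G, B, F, D, I, H), with lengths 9 in non-increasing order.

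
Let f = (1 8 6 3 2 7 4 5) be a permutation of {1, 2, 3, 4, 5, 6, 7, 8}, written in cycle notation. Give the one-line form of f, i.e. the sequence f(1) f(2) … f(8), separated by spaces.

Reading each image from the cycles: 1→8, 2→7, 3→2, 4→5, 5→1, 6→3, 7→4, 8→6.
So the one-line form is 8 7 2 5 1 3 4 6.

8 7 2 5 1 3 4 6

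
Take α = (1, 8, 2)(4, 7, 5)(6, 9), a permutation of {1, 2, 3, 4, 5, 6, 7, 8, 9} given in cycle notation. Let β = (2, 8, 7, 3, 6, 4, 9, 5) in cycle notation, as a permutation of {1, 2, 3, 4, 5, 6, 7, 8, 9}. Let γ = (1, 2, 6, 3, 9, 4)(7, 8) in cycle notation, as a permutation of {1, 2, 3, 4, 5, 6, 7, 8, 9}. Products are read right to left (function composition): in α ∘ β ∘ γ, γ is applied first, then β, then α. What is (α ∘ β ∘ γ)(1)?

Apply the permutations in order: γ(1) = 2, then β(2) = 8, then α(8) = 2. So (α ∘ β ∘ γ)(1) = 2.

2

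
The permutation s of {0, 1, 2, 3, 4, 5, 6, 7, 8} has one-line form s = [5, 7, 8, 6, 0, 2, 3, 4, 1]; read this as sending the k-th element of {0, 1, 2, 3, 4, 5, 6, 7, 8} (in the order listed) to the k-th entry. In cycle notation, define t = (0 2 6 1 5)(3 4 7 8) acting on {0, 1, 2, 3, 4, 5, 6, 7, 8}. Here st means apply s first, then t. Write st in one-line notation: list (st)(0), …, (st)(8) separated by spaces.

0 8 3 1 2 6 4 7 5

For each element, apply s then t: 0 → 5 → 0; 1 → 7 → 8; 2 → 8 → 3; 3 → 6 → 1; 4 → 0 → 2; 5 → 2 → 6; 6 → 3 → 4; 7 → 4 → 7; 8 → 1 → 5.
So st in one-line form is 0 8 3 1 2 6 4 7 5.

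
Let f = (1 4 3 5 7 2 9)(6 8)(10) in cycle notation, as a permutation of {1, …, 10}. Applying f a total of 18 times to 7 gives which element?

4

7 lies in the 7-cycle (1 4 3 5 7 2 9).
Since the cycle has length 7, f^18 acts on it the same as f^4 (18 mod 7 = 4).
Advancing 4 steps from 7: 7 → 2 → 9 → 1 → 4.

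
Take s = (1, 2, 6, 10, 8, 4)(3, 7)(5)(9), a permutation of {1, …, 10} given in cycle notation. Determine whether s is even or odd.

The cycle lengths are 6, 2, 1, 1.
A cycle is odd iff its length is even; s has 2 even-length cycles, so sgn(s) = (−1)^2 and s is even.

even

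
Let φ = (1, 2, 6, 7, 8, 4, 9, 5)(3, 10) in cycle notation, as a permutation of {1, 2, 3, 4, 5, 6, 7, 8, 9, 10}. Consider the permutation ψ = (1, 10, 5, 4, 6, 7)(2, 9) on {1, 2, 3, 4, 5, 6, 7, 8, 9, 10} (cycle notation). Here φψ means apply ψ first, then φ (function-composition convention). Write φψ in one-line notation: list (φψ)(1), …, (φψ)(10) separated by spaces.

Chase each element through ψ then φ: 1 → 10 → 3; 2 → 9 → 5; 3 → 3 → 10; 4 → 6 → 7; 5 → 4 → 9; 6 → 7 → 8; 7 → 1 → 2; 8 → 8 → 4; 9 → 2 → 6; 10 → 5 → 1.
Collecting the images, φψ = [3 5 10 7 9 8 2 4 6 1].

3 5 10 7 9 8 2 4 6 1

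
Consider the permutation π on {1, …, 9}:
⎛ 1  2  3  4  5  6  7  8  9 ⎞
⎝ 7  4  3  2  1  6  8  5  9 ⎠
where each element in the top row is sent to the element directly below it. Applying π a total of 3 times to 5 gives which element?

Tracing 5 → 1 → … returns to 5 after 4 steps, so 5 lies in a 4-cycle (1 7 8 5).
Advancing 3 steps from 5: 5 → 1 → 7 → 8.

8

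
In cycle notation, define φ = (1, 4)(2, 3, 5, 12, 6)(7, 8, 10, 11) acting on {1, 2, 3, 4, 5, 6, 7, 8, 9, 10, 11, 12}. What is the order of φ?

The cycle type of φ is (5, 4, 2, 1).
The order is lcm(5, 4, 2) = 20.

20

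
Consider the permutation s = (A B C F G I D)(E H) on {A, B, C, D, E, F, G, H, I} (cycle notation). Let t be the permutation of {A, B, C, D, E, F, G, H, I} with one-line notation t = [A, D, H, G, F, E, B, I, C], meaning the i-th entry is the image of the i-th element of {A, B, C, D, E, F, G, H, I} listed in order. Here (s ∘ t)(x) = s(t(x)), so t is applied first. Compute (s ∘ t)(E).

G

First apply t: t(E) = F, then s(F) = G. Thus (s ∘ t)(E) = G.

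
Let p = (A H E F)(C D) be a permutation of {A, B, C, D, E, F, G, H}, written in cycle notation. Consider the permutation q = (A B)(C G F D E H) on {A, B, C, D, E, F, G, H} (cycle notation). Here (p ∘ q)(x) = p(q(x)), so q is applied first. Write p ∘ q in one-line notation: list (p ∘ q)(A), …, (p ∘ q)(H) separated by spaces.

(p ∘ q)(x) = p(q(x)). Computing each image: p(q(A)) = p(B) = B, p(q(B)) = p(A) = H, p(q(C)) = p(G) = G, p(q(D)) = p(E) = F, p(q(E)) = p(H) = E, p(q(F)) = p(D) = C, p(q(G)) = p(F) = A, p(q(H)) = p(C) = D.
Hence p ∘ q = [B H G F E C A D].

B H G F E C A D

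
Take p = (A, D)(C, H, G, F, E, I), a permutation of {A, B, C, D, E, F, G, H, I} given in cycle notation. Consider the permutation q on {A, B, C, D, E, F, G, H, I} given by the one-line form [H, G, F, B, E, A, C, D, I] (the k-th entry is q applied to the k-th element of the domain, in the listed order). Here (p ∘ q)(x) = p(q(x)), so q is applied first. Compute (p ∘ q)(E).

I

q(E) = E, then p(E) = I; composing gives (p ∘ q)(E) = I.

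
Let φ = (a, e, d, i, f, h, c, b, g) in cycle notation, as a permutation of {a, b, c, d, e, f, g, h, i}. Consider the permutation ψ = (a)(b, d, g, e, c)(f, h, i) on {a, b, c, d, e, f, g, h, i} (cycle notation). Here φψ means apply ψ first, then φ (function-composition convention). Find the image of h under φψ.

(φψ)(h) = φ(ψ(h)). ψ(h) = i, then φ(i) = f. So (φψ)(h) = f.

f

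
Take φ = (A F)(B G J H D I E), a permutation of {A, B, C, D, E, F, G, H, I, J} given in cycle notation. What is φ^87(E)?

J

E lies in the 7-cycle (B G J H D I E).
On a 7-cycle, φ^7 is the identity, so φ^87 = φ^3 there (87 ≡ 3 mod 7).
Stepping 3 places around the cycle: E → B → G → J.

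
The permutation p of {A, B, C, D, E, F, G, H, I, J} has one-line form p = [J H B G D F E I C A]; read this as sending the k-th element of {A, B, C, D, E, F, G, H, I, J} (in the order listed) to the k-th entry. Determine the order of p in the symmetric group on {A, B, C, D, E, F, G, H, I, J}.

The disjoint-cycle form of p has cycle lengths 4, 3, 2, 1.
The order of p is the least common multiple of its cycle lengths: lcm(4, 3, 2) = 12.

12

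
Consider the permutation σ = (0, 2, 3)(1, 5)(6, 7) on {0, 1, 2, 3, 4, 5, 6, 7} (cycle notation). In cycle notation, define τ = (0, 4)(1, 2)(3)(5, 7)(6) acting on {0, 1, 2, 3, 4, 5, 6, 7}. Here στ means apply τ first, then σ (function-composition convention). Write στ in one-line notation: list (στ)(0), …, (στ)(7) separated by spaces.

4 3 5 0 2 6 7 1

Chase each element through τ then σ: 0 → 4 → 4; 1 → 2 → 3; 2 → 1 → 5; 3 → 3 → 0; 4 → 0 → 2; 5 → 7 → 6; 6 → 6 → 7; 7 → 5 → 1.
Collecting the images, στ = [4 3 5 0 2 6 7 1].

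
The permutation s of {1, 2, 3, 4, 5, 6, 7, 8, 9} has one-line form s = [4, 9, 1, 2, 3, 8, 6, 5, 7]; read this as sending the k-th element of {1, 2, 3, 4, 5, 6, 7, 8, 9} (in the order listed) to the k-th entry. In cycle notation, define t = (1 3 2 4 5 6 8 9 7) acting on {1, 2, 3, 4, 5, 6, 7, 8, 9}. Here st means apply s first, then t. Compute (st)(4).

(st)(4) = t(s(4)). s(4) = 2, then t(2) = 4. So (st)(4) = 4.

4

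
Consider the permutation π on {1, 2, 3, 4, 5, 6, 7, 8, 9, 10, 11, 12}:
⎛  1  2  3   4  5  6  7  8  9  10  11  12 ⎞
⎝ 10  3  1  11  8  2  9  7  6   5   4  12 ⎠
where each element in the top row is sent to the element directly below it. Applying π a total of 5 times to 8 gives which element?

Tracing 8 → 7 → … returns to 8 after 9 steps, so 8 lies in a 9-cycle (1 10 5 8 7 9 6 2 3).
Stepping 5 places around the cycle: 8 → 7 → 9 → 6 → 2 → 3.

3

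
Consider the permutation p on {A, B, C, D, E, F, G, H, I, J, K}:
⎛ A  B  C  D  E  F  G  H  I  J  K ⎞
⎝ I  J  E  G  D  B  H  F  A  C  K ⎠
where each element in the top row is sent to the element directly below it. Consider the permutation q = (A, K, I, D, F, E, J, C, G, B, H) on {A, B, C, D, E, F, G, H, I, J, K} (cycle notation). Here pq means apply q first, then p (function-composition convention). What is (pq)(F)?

First apply q: q(F) = E, then p(E) = D. Thus (pq)(F) = D.

D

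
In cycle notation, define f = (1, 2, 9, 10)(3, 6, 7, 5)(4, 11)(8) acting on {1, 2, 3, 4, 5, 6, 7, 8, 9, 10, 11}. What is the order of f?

The cycle type of f is (4, 4, 2, 1).
The order is lcm(4, 4, 2) = 4.

4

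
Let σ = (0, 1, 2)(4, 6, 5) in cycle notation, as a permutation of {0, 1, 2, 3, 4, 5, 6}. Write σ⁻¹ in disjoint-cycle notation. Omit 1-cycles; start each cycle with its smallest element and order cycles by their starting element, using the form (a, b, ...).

The inverse reverses each cycle.
After reversing and putting each cycle's least element first, σ⁻¹ = (0, 2, 1)(4, 5, 6).

(0, 2, 1)(4, 5, 6)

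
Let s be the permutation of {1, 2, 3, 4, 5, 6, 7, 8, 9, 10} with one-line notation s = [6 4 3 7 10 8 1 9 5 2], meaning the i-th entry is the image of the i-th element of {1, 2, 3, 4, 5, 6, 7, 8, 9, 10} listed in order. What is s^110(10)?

Tracing 10 → 2 → … returns to 10 after 9 steps, so 10 lies in a 9-cycle (1 6 8 9 5 10 2 4 7).
On a 9-cycle, s^9 is the identity, so s^110 = s^2 there (110 ≡ 2 mod 9).
Stepping 2 places around the cycle: 10 → 2 → 4.

4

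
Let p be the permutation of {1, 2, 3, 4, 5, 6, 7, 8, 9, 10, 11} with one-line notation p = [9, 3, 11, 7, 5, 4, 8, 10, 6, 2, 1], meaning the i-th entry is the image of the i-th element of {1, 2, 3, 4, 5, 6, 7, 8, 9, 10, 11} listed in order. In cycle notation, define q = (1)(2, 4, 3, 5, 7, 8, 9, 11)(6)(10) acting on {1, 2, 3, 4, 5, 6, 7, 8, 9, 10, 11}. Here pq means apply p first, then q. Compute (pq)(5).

(pq)(5) = q(p(5)). p(5) = 5, then q(5) = 7. So (pq)(5) = 7.

7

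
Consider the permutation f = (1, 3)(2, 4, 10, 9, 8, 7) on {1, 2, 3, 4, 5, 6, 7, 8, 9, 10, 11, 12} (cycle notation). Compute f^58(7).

7 lies in the 6-cycle (2, 4, 10, 9, 8, 7).
Powers repeat with period 6 on this cycle, and 58 mod 6 = 4, so f^58(7) = f^4(7).
Advancing 4 steps from 7: 7 → 2 → 4 → 10 → 9.

9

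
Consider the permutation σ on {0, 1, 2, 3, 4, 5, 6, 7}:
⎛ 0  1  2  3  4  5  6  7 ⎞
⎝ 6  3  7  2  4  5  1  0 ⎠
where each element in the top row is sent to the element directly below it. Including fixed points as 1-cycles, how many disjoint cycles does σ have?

3

The cycle decomposition is (0 6 1 3 2 7)(4)(5), which has 3 cycles (counting 1-cycles).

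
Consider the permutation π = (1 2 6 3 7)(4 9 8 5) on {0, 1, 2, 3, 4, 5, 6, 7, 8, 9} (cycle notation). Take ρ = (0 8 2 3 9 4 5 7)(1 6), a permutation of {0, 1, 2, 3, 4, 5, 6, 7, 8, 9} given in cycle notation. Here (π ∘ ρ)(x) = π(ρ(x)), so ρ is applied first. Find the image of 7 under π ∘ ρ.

ρ(7) = 0, then π(0) = 0; composing gives (π ∘ ρ)(7) = 0.

0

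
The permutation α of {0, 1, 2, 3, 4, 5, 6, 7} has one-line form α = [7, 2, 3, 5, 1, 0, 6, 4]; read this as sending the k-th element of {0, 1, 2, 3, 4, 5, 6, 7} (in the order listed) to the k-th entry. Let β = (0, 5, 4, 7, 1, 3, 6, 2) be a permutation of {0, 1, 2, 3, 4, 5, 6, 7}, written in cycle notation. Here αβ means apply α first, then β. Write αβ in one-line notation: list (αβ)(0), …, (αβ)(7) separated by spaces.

(αβ)(x) = β(α(x)). Computing each image: β(α(0)) = β(7) = 1, β(α(1)) = β(2) = 0, β(α(2)) = β(3) = 6, β(α(3)) = β(5) = 4, β(α(4)) = β(1) = 3, β(α(5)) = β(0) = 5, β(α(6)) = β(6) = 2, β(α(7)) = β(4) = 7.
Hence αβ = [1 0 6 4 3 5 2 7].

1 0 6 4 3 5 2 7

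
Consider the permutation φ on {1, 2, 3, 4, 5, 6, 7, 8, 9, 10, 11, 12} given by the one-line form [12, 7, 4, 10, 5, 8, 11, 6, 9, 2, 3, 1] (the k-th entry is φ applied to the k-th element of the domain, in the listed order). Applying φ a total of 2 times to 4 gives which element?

2

Tracing 4 → 10 → … returns to 4 after 6 steps, so 4 lies in a 6-cycle (2, 7, 11, 3, 4, 10).
Stepping 2 places around the cycle: 4 → 10 → 2.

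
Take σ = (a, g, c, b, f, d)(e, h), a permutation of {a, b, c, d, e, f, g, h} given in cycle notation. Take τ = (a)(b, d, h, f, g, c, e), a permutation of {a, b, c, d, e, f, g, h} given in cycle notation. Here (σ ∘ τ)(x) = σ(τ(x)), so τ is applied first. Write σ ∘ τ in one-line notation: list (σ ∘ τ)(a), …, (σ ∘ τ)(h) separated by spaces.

(σ ∘ τ)(x) = σ(τ(x)). Computing each image: σ(τ(a)) = σ(a) = g, σ(τ(b)) = σ(d) = a, σ(τ(c)) = σ(e) = h, σ(τ(d)) = σ(h) = e, σ(τ(e)) = σ(b) = f, σ(τ(f)) = σ(g) = c, σ(τ(g)) = σ(c) = b, σ(τ(h)) = σ(f) = d.
Hence σ ∘ τ = [g a h e f c b d].

g a h e f c b d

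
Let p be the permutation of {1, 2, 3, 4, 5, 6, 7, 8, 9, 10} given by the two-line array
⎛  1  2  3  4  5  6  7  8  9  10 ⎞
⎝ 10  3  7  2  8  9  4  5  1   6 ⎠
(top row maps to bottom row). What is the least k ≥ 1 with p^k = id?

4

Decomposing into disjoint cycles gives cycle lengths 4, 4, 2.
Since disjoint cycles commute, ord(p) = lcm(4, 4, 2) = 4.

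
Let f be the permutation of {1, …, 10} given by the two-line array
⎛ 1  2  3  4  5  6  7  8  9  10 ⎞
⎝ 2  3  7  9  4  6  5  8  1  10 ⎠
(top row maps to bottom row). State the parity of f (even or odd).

In disjoint-cycle form the cycle lengths are 7, 1, 1, 1.
A cycle of length ℓ contributes ℓ−1 transpositions, so f is a product of 6 transpositions — even.

even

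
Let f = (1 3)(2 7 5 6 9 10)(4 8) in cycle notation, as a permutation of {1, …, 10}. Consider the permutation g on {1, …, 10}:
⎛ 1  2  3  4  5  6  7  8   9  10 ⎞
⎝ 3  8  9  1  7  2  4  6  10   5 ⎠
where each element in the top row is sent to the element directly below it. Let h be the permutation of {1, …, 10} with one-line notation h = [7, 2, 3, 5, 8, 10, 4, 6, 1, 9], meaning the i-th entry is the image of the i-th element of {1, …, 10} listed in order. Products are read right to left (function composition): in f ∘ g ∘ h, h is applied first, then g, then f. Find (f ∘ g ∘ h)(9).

(f ∘ g ∘ h)(9) = f(g(h(9))). h(9) = 1, then g(1) = 3, then f(3) = 1, so the result is 1.

1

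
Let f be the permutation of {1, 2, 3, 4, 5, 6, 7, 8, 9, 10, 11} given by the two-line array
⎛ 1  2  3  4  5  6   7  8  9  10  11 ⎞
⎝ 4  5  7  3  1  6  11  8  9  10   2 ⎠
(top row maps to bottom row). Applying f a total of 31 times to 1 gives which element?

Tracing 1 → 4 → … returns to 1 after 7 steps, so 1 lies in a 7-cycle (1, 4, 3, 7, 11, 2, 5).
Since the cycle has length 7, f^31 acts on it the same as f^3 (31 mod 7 = 3).
Stepping 3 places around the cycle: 1 → 4 → 3 → 7.

7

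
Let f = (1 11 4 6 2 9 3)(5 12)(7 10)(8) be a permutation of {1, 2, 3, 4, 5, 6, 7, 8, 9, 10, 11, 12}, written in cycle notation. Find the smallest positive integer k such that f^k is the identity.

14

The disjoint cycles have lengths 7, 2, 2, 1.
The order of f is the least common multiple of its cycle lengths: lcm(7, 2, 2) = 14.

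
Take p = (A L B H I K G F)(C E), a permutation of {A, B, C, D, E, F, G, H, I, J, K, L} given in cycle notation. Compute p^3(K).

K lies in the 8-cycle (A L B H I K G F).
Stepping 3 places around the cycle: K → G → F → A.

A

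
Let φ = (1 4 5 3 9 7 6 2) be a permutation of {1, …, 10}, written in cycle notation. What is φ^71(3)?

3 lies in the 8-cycle (1 4 5 3 9 7 6 2).
Powers repeat with period 8 on this cycle, and 71 mod 8 = 7, so φ^71(3) = φ^7(3).
Advancing 7 steps from 3: 3 → 9 → 7 → 6 → 2 → 1 → 4 → 5.

5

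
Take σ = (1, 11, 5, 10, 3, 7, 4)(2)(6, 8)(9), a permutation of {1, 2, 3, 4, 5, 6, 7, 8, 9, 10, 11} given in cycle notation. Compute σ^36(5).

5 lies in the 7-cycle (1, 11, 5, 10, 3, 7, 4).
Powers repeat with period 7 on this cycle, and 36 mod 7 = 1, so σ^36(5) = σ^1(5).
Stepping 1 place around the cycle: 5 → 10.

10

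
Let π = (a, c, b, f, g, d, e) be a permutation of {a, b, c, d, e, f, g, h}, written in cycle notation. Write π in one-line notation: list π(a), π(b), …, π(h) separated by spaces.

Image by image: a↦c, b↦f, c↦b, d↦e, e↦a, f↦g, g↦d, h↦h.
So the one-line form is c f b e a g d h.

c f b e a g d h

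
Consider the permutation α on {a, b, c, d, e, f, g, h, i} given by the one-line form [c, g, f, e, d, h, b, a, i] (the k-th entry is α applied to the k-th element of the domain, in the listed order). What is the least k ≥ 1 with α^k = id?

4

Decomposing into disjoint cycles gives cycle lengths 4, 2, 2, 1.
The order is lcm(4, 2, 2) = 4.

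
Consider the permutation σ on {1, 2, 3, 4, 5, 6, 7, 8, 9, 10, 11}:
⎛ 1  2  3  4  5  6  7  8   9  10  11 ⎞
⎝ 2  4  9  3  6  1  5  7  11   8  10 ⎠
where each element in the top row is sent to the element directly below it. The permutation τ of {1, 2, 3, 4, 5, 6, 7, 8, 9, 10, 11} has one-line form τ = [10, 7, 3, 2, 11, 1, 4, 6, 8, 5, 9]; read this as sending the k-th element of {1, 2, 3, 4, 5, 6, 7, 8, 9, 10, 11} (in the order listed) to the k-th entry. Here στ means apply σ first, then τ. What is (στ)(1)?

7

σ(1) = 2, then τ(2) = 7; composing gives (στ)(1) = 7.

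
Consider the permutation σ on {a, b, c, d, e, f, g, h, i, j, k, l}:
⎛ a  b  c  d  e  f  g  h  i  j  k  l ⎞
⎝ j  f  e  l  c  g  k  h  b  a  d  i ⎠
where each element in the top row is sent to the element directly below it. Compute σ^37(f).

k

Tracing f → g → … returns to f after 7 steps, so f lies in a 7-cycle (b f g k d l i).
On a 7-cycle, σ^7 is the identity, so σ^37 = σ^2 there (37 ≡ 2 mod 7).
Stepping 2 places around the cycle: f → g → k.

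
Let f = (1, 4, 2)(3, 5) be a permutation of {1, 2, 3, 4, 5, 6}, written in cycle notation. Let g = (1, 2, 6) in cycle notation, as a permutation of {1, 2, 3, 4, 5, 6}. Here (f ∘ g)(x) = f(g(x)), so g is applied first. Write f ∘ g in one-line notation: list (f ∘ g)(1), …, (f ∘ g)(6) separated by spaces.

Chase each element through g then f: 1 → 2 → 1; 2 → 6 → 6; 3 → 3 → 5; 4 → 4 → 2; 5 → 5 → 3; 6 → 1 → 4.
So f ∘ g in one-line form is 1 6 5 2 3 4.

1 6 5 2 3 4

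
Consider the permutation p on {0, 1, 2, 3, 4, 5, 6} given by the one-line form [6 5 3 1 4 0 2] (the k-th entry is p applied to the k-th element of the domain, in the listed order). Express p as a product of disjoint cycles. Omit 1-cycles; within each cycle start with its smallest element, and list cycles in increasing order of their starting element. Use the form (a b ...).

From 0: 0 → 6 → 2 → 3 → 1 → 5 → 0, closing the cycle (0 6 2 3 1 5).
Continuing from each remaining unvisited element yields (0 6 2 3 1 5).

(0 6 2 3 1 5)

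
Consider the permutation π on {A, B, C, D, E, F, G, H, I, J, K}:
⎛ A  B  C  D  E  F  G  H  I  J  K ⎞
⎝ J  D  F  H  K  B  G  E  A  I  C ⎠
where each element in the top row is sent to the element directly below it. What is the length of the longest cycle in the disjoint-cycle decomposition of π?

7

Decomposing into disjoint cycles gives (A J I)(B D H E K C F); the longest has length 7.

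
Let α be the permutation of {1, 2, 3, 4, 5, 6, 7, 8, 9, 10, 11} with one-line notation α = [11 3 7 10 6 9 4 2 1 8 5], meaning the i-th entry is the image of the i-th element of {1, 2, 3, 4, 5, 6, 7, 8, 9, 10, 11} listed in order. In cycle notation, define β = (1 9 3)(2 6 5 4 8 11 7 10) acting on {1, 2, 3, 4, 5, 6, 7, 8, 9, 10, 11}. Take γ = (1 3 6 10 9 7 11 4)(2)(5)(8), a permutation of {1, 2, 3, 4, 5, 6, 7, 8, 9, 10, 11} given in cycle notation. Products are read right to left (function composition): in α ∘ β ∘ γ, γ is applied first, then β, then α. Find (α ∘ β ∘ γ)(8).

5

(α ∘ β ∘ γ)(8) = α(β(γ(8))). γ(8) = 8, then β(8) = 11, then α(11) = 5, so the result is 5.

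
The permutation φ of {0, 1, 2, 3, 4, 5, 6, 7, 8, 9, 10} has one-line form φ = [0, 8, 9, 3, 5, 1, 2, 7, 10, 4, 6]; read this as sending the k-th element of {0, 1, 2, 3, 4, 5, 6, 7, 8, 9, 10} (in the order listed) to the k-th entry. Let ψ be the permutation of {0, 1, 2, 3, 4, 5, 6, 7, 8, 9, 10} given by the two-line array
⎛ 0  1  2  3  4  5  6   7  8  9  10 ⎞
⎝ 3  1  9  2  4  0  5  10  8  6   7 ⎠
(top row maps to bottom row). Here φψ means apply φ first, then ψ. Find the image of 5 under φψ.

(φψ)(5) = ψ(φ(5)). φ(5) = 1, then ψ(1) = 1. So (φψ)(5) = 1.

1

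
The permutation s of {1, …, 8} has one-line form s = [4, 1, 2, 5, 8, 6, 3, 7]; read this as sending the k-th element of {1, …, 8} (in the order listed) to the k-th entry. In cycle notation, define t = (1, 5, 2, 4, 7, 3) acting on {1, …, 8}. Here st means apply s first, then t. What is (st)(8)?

3

s(8) = 7, then t(7) = 3; composing gives (st)(8) = 3.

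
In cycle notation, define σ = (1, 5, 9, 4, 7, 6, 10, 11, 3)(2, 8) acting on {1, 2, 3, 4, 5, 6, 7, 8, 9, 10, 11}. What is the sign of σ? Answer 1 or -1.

-1

The cycle lengths are 9, 2.
A cycle is odd iff its length is even; σ has 1 even-length cycle, so sgn(σ) = (−1)^1 and σ is odd.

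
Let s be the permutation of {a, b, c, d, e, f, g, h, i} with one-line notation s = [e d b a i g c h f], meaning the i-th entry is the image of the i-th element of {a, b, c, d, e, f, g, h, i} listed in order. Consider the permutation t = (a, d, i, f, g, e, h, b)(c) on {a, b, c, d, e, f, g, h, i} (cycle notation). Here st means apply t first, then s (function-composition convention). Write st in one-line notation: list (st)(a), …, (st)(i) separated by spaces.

For each element, apply t then s: a → d → a; b → a → e; c → c → b; d → i → f; e → h → h; f → g → c; g → e → i; h → b → d; i → f → g.
So st in one-line form is a e b f h c i d g.

a e b f h c i d g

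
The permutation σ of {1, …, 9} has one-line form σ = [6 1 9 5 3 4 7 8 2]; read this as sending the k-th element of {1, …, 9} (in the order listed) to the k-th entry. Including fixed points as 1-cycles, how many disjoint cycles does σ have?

The cycle decomposition is (1 6 4 5 3 9 2)(7)(8), which has 3 cycles (counting 1-cycles).

3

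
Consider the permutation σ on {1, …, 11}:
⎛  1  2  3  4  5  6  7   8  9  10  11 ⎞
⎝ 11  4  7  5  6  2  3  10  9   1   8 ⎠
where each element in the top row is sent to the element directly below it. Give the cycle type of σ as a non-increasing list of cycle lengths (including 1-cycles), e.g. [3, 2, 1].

The disjoint cycles are (1, 11, 8, 10)(2, 4, 5, 6)(3, 7)(9), with lengths 4, 4, 2, 1 in non-increasing order.

[4, 4, 2, 1]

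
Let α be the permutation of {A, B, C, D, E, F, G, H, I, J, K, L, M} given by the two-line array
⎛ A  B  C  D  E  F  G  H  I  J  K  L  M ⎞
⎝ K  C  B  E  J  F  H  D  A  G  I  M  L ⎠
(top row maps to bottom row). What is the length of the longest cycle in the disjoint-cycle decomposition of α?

Decomposing into disjoint cycles gives (A K I)(B C)(D E J G H)(L M); the longest has length 5.

5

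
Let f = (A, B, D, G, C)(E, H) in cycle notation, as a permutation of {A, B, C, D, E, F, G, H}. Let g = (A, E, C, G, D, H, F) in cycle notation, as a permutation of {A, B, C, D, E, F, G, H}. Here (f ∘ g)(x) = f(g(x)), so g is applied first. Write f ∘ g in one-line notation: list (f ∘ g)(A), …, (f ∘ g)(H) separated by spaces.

H D C E A B G F

Chase each element through g then f: A → E → H; B → B → D; C → G → C; D → H → E; E → C → A; F → A → B; G → D → G; H → F → F.
Collecting the images, f ∘ g = [H D C E A B G F].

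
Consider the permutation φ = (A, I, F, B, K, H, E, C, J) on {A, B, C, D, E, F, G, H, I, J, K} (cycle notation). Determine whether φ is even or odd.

even

The cycle lengths are 9, 1, 1.
A cycle of length ℓ contributes ℓ−1 transpositions, so φ is a product of 8 transpositions — even.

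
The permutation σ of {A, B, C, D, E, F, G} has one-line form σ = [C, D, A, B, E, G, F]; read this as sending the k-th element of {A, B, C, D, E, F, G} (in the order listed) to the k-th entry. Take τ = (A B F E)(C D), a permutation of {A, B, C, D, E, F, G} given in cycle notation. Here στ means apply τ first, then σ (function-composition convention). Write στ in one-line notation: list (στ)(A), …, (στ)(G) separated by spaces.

For each element, apply τ then σ: A → B → D; B → F → G; C → D → B; D → C → A; E → A → C; F → E → E; G → G → F.
So στ in one-line form is D G B A C E F.

D G B A C E F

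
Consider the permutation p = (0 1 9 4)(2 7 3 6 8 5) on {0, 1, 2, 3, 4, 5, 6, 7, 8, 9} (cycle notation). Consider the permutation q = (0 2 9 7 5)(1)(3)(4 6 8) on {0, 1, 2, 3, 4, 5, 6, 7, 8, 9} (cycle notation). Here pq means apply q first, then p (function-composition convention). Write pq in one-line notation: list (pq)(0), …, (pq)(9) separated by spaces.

For each element, apply q then p: 0 → 2 → 7; 1 → 1 → 9; 2 → 9 → 4; 3 → 3 → 6; 4 → 6 → 8; 5 → 0 → 1; 6 → 8 → 5; 7 → 5 → 2; 8 → 4 → 0; 9 → 7 → 3.
So pq in one-line form is 7 9 4 6 8 1 5 2 0 3.

7 9 4 6 8 1 5 2 0 3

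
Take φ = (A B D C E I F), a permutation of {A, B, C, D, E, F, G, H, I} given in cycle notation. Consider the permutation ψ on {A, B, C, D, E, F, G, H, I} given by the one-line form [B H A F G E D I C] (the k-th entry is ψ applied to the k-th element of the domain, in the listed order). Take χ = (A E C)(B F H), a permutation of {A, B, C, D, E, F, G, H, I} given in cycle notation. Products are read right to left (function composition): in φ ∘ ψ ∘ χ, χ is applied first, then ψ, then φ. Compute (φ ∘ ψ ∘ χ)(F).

F

(φ ∘ ψ ∘ χ)(F) = φ(ψ(χ(F))). χ(F) = H, then ψ(H) = I, then φ(I) = F, so the result is F.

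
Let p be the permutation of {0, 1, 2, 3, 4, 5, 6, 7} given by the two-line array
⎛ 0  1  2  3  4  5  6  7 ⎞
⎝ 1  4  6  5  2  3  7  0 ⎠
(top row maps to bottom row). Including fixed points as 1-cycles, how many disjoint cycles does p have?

2

The cycle decomposition is (0 1 4 2 6 7)(3 5), which has 2 cycles (counting 1-cycles).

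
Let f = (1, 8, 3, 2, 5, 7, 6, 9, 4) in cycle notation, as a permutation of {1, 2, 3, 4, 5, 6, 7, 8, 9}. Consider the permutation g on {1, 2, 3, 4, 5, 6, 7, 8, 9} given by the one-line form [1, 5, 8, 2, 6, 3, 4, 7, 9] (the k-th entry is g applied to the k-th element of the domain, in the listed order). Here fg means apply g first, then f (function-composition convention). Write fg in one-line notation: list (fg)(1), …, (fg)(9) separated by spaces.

For each element, apply g then f: 1 → 1 → 8; 2 → 5 → 7; 3 → 8 → 3; 4 → 2 → 5; 5 → 6 → 9; 6 → 3 → 2; 7 → 4 → 1; 8 → 7 → 6; 9 → 9 → 4.
Collecting the images, fg = [8 7 3 5 9 2 1 6 4].

8 7 3 5 9 2 1 6 4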